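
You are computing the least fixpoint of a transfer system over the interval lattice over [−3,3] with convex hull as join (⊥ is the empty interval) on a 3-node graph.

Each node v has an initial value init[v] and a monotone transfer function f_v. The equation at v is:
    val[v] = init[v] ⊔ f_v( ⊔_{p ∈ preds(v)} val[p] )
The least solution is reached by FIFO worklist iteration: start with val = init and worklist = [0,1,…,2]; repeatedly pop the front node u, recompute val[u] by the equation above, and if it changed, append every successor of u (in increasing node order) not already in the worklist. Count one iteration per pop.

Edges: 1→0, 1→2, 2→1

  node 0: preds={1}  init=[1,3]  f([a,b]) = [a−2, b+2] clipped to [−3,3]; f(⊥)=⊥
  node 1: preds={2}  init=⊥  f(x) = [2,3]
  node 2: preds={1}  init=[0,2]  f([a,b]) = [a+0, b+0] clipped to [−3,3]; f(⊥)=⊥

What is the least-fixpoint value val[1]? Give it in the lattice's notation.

Worklist (5 pops):
  #1 pop 0: in=⊥ → [1,3] (no change)
  #2 pop 1: in=[0,2] → [2,3] (was ⊥); enqueue [0]
  #3 pop 2: in=[2,3] → [0,3] (was [0,2]); enqueue [1]
  #4 pop 0: in=[2,3] → [0,3] (was [1,3]); enqueue []
  #5 pop 1: in=[0,3] → [2,3] (no change)

Fixpoint:
  val[0] = [0,3]
  val[1] = [2,3]
  val[2] = [0,3]

[2,3]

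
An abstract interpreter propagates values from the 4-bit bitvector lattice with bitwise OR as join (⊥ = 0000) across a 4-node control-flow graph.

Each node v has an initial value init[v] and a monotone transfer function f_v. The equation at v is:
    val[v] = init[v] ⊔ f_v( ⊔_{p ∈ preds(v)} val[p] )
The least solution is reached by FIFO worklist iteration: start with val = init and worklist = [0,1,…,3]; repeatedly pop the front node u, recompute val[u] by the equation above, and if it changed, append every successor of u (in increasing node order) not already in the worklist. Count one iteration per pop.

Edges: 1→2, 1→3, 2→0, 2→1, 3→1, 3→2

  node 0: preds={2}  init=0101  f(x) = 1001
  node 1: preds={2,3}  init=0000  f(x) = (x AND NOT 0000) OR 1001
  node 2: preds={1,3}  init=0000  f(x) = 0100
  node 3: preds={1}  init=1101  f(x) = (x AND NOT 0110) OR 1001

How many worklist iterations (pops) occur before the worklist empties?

Iteration log — 6 steps:
  step 1. node 0  ⊔preds=0000  new=1101  old=0101  +wl: 
  step 2. node 1  ⊔preds=1101  new=1101  old=0000  +wl: 
  step 3. node 2  ⊔preds=1101  new=0100  old=0000  +wl: 0,1
  step 4. node 3  ⊔preds=1101  new=1101  stable
  step 5. node 0  ⊔preds=0100  new=1101  stable
  step 6. node 1  ⊔preds=1101  new=1101  stable

Least fixpoint reached:
  node 0: 1101
  node 1: 1101
  node 2: 0100
  node 3: 1101

6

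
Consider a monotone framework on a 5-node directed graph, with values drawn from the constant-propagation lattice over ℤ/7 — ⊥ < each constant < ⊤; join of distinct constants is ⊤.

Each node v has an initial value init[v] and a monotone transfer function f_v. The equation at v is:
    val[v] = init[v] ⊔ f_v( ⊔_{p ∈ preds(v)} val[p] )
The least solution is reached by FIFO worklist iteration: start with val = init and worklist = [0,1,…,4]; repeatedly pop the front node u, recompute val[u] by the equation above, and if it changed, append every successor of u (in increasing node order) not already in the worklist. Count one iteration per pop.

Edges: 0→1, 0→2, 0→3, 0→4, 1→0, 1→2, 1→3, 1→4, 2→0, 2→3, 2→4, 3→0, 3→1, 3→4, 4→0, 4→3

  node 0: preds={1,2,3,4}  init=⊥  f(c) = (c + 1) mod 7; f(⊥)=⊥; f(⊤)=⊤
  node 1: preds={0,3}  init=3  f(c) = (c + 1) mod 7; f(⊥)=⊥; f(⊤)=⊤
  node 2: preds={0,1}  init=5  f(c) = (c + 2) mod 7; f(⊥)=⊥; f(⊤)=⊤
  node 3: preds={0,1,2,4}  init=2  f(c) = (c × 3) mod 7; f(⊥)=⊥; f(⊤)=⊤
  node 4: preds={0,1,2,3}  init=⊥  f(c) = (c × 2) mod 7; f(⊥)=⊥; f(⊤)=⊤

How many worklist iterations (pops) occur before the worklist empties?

8

Worklist (8 pops):
  #1 pop 0: in=⊤ → ⊤ (was ⊥); enqueue []
  #2 pop 1: in=⊤ → ⊤ (was 3); enqueue [0]
  #3 pop 2: in=⊤ → ⊤ (was 5); enqueue []
  #4 pop 3: in=⊤ → ⊤ (was 2); enqueue [1]
  #5 pop 4: in=⊤ → ⊤ (was ⊥); enqueue [3]
  #6 pop 0: in=⊤ → ⊤ (no change)
  #7 pop 1: in=⊤ → ⊤ (no change)
  #8 pop 3: in=⊤ → ⊤ (no change)

Fixpoint:
  val[0] = ⊤
  val[1] = ⊤
  val[2] = ⊤
  val[3] = ⊤
  val[4] = ⊤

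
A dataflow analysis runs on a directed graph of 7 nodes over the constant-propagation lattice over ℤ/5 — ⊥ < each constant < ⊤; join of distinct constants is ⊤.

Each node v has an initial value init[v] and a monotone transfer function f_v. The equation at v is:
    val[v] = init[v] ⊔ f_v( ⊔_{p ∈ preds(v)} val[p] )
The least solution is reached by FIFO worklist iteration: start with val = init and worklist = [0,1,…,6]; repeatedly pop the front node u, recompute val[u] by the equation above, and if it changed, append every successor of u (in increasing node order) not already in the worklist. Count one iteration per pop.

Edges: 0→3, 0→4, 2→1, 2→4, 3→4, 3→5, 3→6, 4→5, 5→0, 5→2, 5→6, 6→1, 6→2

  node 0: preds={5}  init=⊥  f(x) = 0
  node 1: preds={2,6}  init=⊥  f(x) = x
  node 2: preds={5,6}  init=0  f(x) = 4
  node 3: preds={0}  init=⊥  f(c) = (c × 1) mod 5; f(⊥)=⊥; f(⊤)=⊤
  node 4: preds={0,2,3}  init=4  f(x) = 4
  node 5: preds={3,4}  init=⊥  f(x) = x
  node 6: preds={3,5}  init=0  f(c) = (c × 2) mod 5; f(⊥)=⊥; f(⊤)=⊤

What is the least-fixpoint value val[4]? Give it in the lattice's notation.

Worklist (10 pops):
  #1 pop 0: in=⊥ → 0 (was ⊥); enqueue []
  #2 pop 1: in=0 → 0 (was ⊥); enqueue []
  #3 pop 2: in=0 → ⊤ (was 0); enqueue [1]
  #4 pop 3: in=0 → 0 (was ⊥); enqueue []
  #5 pop 4: in=⊤ → 4 (no change)
  #6 pop 5: in=⊤ → ⊤ (was ⊥); enqueue [0,2]
  #7 pop 6: in=⊤ → ⊤ (was 0); enqueue []
  #8 pop 1: in=⊤ → ⊤ (was 0); enqueue []
  #9 pop 0: in=⊤ → 0 (no change)
  #10 pop 2: in=⊤ → ⊤ (no change)

Fixpoint:
  val[0] = 0
  val[1] = ⊤
  val[2] = ⊤
  val[3] = 0
  val[4] = 4
  val[5] = ⊤
  val[6] = ⊤

4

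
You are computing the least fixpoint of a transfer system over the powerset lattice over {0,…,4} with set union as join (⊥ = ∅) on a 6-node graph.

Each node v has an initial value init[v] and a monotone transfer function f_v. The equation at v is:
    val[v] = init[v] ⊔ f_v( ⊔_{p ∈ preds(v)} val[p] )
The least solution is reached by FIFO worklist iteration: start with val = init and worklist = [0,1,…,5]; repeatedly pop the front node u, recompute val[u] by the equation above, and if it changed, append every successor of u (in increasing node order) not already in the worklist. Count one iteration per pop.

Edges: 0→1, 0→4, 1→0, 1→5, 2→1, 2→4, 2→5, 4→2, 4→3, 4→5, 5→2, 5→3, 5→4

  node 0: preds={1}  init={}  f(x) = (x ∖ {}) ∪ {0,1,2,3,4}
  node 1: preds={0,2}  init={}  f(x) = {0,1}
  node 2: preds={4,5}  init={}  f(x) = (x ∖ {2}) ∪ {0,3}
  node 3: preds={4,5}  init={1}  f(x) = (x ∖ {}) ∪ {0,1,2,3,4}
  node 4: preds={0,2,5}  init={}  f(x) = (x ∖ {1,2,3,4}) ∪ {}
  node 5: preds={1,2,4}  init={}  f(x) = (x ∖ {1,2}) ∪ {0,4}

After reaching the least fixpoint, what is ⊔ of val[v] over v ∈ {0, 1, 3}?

{0,1,2,3,4}

Iteration log — 13 steps:
  step 1. node 0  ⊔preds={}  new={0,1,2,3,4}  old={}  +wl: 
  step 2. node 1  ⊔preds={0,1,2,3,4}  new={0,1}  old={}  +wl: 0
  step 3. node 2  ⊔preds={}  new={0,3}  old={}  +wl: 1
  step 4. node 3  ⊔preds={}  new={0,1,2,3,4}  old={1}  +wl: 
  step 5. node 4  ⊔preds={0,1,2,3,4}  new={0}  old={}  +wl: 2,3
  step 6. node 5  ⊔preds={0,1,3}  new={0,3,4}  old={}  +wl: 4
  step 7. node 0  ⊔preds={0,1}  new={0,1,2,3,4}  stable
  step 8. node 1  ⊔preds={0,1,2,3,4}  new={0,1}  stable
  step 9. node 2  ⊔preds={0,3,4}  new={0,3,4}  old={0,3}  +wl: 1,5
  step 10. node 3  ⊔preds={0,3,4}  new={0,1,2,3,4}  stable
  step 11. node 4  ⊔preds={0,1,2,3,4}  new={0}  stable
  step 12. node 1  ⊔preds={0,1,2,3,4}  new={0,1}  stable
  step 13. node 5  ⊔preds={0,1,3,4}  new={0,3,4}  stable

Least fixpoint reached:
  node 0: {0,1,2,3,4}
  node 1: {0,1}
  node 2: {0,3,4}
  node 3: {0,1,2,3,4}
  node 4: {0}
  node 5: {0,3,4}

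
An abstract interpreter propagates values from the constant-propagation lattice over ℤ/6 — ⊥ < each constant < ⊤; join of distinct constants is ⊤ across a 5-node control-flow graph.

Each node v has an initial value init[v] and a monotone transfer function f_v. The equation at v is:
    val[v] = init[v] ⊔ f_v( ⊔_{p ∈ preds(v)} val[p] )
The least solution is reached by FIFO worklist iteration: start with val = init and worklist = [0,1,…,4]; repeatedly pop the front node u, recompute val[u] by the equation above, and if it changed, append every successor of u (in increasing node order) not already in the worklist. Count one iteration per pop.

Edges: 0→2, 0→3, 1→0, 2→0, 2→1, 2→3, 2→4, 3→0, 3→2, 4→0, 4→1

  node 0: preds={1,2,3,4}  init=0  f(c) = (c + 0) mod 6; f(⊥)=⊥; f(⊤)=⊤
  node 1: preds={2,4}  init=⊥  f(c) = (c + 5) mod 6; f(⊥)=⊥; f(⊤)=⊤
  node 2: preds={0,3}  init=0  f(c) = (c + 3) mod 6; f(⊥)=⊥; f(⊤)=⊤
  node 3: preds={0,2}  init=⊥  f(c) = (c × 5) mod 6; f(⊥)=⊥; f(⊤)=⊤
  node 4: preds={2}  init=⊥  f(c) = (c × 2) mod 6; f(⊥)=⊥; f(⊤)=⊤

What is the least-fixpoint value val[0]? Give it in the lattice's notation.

⊤

Worklist (10 pops):
  #1 pop 0: in=0 → 0 (no change)
  #2 pop 1: in=0 → 5 (was ⊥); enqueue [0]
  #3 pop 2: in=0 → ⊤ (was 0); enqueue [1]
  #4 pop 3: in=⊤ → ⊤ (was ⊥); enqueue [2]
  #5 pop 4: in=⊤ → ⊤ (was ⊥); enqueue []
  #6 pop 0: in=⊤ → ⊤ (was 0); enqueue [3]
  #7 pop 1: in=⊤ → ⊤ (was 5); enqueue [0]
  #8 pop 2: in=⊤ → ⊤ (no change)
  #9 pop 3: in=⊤ → ⊤ (no change)
  #10 pop 0: in=⊤ → ⊤ (no change)

Fixpoint:
  val[0] = ⊤
  val[1] = ⊤
  val[2] = ⊤
  val[3] = ⊤
  val[4] = ⊤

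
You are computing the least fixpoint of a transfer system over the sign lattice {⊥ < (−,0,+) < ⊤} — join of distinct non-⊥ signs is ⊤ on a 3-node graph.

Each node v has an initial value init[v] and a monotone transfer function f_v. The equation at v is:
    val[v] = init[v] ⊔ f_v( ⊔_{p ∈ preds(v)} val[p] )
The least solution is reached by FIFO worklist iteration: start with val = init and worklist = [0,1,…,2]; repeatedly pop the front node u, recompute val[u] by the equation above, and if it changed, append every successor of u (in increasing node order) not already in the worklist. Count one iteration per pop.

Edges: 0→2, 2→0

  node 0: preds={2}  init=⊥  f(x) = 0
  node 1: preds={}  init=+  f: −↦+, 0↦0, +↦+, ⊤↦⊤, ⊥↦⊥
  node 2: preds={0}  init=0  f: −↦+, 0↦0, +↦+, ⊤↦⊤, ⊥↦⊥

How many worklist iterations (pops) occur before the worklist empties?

Iteration log — 3 steps:
  step 1. node 0  ⊔preds=0  new=0  old=⊥  +wl: 
  step 2. node 1  ⊔preds=⊥  new=+  stable
  step 3. node 2  ⊔preds=0  new=0  stable

Least fixpoint reached:
  node 0: 0
  node 1: +
  node 2: 0

3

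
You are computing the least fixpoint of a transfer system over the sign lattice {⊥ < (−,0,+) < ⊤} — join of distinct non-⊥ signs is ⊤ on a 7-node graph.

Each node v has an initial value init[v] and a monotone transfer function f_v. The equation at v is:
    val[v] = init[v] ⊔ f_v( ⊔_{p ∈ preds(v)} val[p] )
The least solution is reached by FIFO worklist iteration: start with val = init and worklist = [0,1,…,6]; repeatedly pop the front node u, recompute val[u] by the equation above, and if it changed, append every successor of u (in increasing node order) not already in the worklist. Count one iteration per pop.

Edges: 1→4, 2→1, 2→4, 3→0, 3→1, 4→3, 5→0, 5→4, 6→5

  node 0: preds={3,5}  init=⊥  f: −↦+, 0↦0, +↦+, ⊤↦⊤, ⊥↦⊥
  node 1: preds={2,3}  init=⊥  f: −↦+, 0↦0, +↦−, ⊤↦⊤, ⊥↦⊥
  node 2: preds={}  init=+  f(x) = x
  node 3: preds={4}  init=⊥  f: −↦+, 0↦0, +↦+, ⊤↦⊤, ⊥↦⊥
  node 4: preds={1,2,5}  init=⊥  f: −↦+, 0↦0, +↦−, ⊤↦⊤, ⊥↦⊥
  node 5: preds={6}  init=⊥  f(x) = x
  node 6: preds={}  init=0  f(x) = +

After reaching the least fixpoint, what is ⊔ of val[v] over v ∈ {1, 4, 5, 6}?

Trace (14 dequeues):
  [1] u=0 | in ⊥ | out ⊥ | ==
  [2] u=1 | in + | out − | prev ⊥ | push {}
  [3] u=2 | in ⊥ | out + | ==
  [4] u=3 | in ⊥ | out ⊥ | ==
  [5] u=4 | in ⊤ | out ⊤ | prev ⊥ | push {3}
  [6] u=5 | in 0 | out 0 | prev ⊥ | push {0,4}
  [7] u=6 | in ⊥ | out ⊤ | prev 0 | push {5}
  [8] u=3 | in ⊤ | out ⊤ | prev ⊥ | push {1}
  [9] u=0 | in ⊤ | out ⊤ | prev ⊥ | push {}
  [10] u=4 | in ⊤ | out ⊤ | ==
  [11] u=5 | in ⊤ | out ⊤ | prev 0 | push {0,4}
  [12] u=1 | in ⊤ | out ⊤ | prev − | push {}
  [13] u=0 | in ⊤ | out ⊤ | ==
  [14] u=4 | in ⊤ | out ⊤ | ==

Converged values:
  [0] ⊤
  [1] ⊤
  [2] +
  [3] ⊤
  [4] ⊤
  [5] ⊤
  [6] ⊤

⊤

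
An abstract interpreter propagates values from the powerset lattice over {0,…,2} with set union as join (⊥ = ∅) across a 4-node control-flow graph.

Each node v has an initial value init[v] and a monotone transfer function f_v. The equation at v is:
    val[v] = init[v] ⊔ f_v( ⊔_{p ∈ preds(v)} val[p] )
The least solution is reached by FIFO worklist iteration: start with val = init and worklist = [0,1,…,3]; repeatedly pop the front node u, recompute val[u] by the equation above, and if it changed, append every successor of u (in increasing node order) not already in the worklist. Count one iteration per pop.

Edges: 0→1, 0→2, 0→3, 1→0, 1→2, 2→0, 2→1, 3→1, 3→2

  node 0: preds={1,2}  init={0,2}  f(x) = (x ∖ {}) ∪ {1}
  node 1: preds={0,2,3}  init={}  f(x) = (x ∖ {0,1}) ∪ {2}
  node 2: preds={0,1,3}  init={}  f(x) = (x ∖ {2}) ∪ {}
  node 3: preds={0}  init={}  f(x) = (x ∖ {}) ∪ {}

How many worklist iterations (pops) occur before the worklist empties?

7

Iteration log — 7 steps:
  step 1. node 0  ⊔preds={}  new={0,1,2}  old={0,2}  +wl: 
  step 2. node 1  ⊔preds={0,1,2}  new={2}  old={}  +wl: 0
  step 3. node 2  ⊔preds={0,1,2}  new={0,1}  old={}  +wl: 1
  step 4. node 3  ⊔preds={0,1,2}  new={0,1,2}  old={}  +wl: 2
  step 5. node 0  ⊔preds={0,1,2}  new={0,1,2}  stable
  step 6. node 1  ⊔preds={0,1,2}  new={2}  stable
  step 7. node 2  ⊔preds={0,1,2}  new={0,1}  stable

Least fixpoint reached:
  node 0: {0,1,2}
  node 1: {2}
  node 2: {0,1}
  node 3: {0,1,2}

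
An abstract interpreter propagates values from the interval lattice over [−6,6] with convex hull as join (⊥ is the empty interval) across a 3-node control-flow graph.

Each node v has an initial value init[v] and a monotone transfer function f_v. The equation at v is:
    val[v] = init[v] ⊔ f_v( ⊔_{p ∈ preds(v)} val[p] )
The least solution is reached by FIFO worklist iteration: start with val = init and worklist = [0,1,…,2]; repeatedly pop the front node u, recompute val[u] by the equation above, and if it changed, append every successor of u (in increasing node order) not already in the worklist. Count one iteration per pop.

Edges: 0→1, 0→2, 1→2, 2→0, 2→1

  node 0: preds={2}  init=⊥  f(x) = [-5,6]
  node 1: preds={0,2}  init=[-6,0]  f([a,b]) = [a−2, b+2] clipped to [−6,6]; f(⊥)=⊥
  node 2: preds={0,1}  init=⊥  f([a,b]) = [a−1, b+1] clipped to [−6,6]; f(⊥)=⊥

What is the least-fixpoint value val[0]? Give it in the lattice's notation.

Iteration log — 5 steps:
  step 1. node 0  ⊔preds=⊥  new=[-5,6]  old=⊥  +wl: 
  step 2. node 1  ⊔preds=[-5,6]  new=[-6,6]  old=[-6,0]  +wl: 
  step 3. node 2  ⊔preds=[-6,6]  new=[-6,6]  old=⊥  +wl: 0,1
  step 4. node 0  ⊔preds=[-6,6]  new=[-5,6]  stable
  step 5. node 1  ⊔preds=[-6,6]  new=[-6,6]  stable

Least fixpoint reached:
  node 0: [-5,6]
  node 1: [-6,6]
  node 2: [-6,6]

[-5,6]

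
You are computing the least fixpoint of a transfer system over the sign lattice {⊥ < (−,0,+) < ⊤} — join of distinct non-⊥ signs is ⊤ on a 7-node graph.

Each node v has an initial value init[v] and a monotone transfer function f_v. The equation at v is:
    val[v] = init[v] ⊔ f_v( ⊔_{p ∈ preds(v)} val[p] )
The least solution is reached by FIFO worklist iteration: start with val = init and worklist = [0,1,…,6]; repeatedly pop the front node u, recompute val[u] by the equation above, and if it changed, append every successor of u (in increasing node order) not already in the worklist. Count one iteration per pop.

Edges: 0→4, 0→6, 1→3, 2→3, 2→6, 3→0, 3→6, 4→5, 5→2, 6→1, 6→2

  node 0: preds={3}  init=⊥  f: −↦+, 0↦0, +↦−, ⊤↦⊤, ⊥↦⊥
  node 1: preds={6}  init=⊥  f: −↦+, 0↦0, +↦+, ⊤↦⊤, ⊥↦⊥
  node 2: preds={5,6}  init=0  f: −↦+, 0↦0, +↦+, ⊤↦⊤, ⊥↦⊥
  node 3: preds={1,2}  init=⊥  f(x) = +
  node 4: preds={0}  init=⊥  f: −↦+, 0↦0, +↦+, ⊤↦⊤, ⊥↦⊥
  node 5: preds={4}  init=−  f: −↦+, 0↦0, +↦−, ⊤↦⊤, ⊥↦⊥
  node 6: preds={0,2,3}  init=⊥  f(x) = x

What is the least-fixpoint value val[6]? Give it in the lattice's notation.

⊤

Trace (14 dequeues):
  [1] u=0 | in ⊥ | out ⊥ | ==
  [2] u=1 | in ⊥ | out ⊥ | ==
  [3] u=2 | in − | out ⊤ | prev 0 | push {}
  [4] u=3 | in ⊤ | out + | prev ⊥ | push {0}
  [5] u=4 | in ⊥ | out ⊥ | ==
  [6] u=5 | in ⊥ | out − | ==
  [7] u=6 | in ⊤ | out ⊤ | prev ⊥ | push {1,2}
  [8] u=0 | in + | out − | prev ⊥ | push {4,6}
  [9] u=1 | in ⊤ | out ⊤ | prev ⊥ | push {3}
  [10] u=2 | in ⊤ | out ⊤ | ==
  [11] u=4 | in − | out + | prev ⊥ | push {5}
  [12] u=6 | in ⊤ | out ⊤ | ==
  [13] u=3 | in ⊤ | out + | ==
  [14] u=5 | in + | out − | ==

Converged values:
  [0] −
  [1] ⊤
  [2] ⊤
  [3] +
  [4] +
  [5] −
  [6] ⊤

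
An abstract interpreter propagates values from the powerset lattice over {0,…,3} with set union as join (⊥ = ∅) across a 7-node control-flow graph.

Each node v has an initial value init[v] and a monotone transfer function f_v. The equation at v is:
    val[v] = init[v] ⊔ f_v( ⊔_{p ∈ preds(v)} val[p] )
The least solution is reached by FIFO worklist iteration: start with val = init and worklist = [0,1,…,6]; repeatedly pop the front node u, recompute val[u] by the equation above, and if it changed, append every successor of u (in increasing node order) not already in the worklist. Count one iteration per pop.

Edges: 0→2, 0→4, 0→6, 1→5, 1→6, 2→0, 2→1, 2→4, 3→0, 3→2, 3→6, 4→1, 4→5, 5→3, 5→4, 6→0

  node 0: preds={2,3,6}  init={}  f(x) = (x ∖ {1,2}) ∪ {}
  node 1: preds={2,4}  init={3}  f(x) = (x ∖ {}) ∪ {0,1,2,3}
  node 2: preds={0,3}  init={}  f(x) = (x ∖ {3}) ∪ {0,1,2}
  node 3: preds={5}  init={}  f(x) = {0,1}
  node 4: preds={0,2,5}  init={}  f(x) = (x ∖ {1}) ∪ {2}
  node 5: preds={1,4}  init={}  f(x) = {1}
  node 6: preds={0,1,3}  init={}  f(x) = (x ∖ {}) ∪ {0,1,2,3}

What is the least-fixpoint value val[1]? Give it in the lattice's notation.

{0,1,2,3}

Trace (15 dequeues):
  [1] u=0 | in {} | out {} | ==
  [2] u=1 | in {} | out {0,1,2,3} | prev {3} | push {}
  [3] u=2 | in {} | out {0,1,2} | prev {} | push {0,1}
  [4] u=3 | in {} | out {0,1} | prev {} | push {2}
  [5] u=4 | in {0,1,2} | out {0,2} | prev {} | push {}
  [6] u=5 | in {0,1,2,3} | out {1} | prev {} | push {3,4}
  [7] u=6 | in {0,1,2,3} | out {0,1,2,3} | prev {} | push {}
  [8] u=0 | in {0,1,2,3} | out {0,3} | prev {} | push {6}
  [9] u=1 | in {0,1,2} | out {0,1,2,3} | ==
  [10] u=2 | in {0,1,3} | out {0,1,2} | ==
  [11] u=3 | in {1} | out {0,1} | ==
  [12] u=4 | in {0,1,2,3} | out {0,2,3} | prev {0,2} | push {1,5}
  [13] u=6 | in {0,1,2,3} | out {0,1,2,3} | ==
  [14] u=1 | in {0,1,2,3} | out {0,1,2,3} | ==
  [15] u=5 | in {0,1,2,3} | out {1} | ==

Converged values:
  [0] {0,3}
  [1] {0,1,2,3}
  [2] {0,1,2}
  [3] {0,1}
  [4] {0,2,3}
  [5] {1}
  [6] {0,1,2,3}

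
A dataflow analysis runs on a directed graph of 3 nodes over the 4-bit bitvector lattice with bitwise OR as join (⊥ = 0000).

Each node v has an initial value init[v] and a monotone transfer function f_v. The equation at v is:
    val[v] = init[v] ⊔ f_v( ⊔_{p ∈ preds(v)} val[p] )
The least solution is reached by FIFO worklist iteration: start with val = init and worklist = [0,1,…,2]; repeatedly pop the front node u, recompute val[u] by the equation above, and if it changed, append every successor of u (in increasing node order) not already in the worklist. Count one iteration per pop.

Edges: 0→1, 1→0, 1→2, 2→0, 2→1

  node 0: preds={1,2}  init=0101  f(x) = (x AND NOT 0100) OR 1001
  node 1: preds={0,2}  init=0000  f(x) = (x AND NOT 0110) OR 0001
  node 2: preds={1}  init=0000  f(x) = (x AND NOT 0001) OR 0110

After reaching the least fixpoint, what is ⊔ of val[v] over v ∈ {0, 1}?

Trace (5 dequeues):
  [1] u=0 | in 0000 | out 1101 | prev 0101 | push {}
  [2] u=1 | in 1101 | out 1001 | prev 0000 | push {0}
  [3] u=2 | in 1001 | out 1110 | prev 0000 | push {1}
  [4] u=0 | in 1111 | out 1111 | prev 1101 | push {}
  [5] u=1 | in 1111 | out 1001 | ==

Converged values:
  [0] 1111
  [1] 1001
  [2] 1110

1111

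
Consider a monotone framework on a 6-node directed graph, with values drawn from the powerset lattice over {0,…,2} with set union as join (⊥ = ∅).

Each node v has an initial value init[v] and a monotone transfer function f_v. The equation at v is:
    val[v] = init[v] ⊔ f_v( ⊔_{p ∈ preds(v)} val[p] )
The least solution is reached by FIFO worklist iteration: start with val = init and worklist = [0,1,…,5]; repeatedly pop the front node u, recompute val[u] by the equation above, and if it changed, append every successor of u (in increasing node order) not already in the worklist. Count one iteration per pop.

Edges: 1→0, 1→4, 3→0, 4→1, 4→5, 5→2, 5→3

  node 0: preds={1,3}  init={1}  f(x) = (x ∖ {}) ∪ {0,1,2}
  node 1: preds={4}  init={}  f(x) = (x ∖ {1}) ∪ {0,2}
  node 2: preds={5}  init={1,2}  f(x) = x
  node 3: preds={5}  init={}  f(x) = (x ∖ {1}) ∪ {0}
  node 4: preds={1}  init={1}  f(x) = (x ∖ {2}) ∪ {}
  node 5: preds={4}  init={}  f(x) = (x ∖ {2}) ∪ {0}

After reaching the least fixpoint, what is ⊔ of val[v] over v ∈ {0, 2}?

Worklist (10 pops):
  #1 pop 0: in={} → {0,1,2} (was {1}); enqueue []
  #2 pop 1: in={1} → {0,2} (was {}); enqueue [0]
  #3 pop 2: in={} → {1,2} (no change)
  #4 pop 3: in={} → {0} (was {}); enqueue []
  #5 pop 4: in={0,2} → {0,1} (was {1}); enqueue [1]
  #6 pop 5: in={0,1} → {0,1} (was {}); enqueue [2,3]
  #7 pop 0: in={0,2} → {0,1,2} (no change)
  #8 pop 1: in={0,1} → {0,2} (no change)
  #9 pop 2: in={0,1} → {0,1,2} (was {1,2}); enqueue []
  #10 pop 3: in={0,1} → {0} (no change)

Fixpoint:
  val[0] = {0,1,2}
  val[1] = {0,2}
  val[2] = {0,1,2}
  val[3] = {0}
  val[4] = {0,1}
  val[5] = {0,1}

{0,1,2}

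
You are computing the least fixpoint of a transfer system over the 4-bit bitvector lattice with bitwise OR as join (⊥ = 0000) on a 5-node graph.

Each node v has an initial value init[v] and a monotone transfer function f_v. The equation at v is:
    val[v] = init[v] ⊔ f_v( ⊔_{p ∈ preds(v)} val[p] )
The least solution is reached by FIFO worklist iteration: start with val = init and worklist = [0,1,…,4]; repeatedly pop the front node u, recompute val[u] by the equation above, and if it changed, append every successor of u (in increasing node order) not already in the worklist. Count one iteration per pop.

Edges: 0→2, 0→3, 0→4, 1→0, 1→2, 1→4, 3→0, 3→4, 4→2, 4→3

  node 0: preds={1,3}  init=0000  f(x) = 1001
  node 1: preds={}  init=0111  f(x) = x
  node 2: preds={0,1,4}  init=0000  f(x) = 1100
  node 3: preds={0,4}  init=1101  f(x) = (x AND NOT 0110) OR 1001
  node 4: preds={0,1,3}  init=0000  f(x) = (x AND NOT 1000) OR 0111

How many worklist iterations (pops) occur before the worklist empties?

7

Worklist (7 pops):
  #1 pop 0: in=1111 → 1001 (was 0000); enqueue []
  #2 pop 1: in=0000 → 0111 (no change)
  #3 pop 2: in=1111 → 1100 (was 0000); enqueue []
  #4 pop 3: in=1001 → 1101 (no change)
  #5 pop 4: in=1111 → 0111 (was 0000); enqueue [2,3]
  #6 pop 2: in=1111 → 1100 (no change)
  #7 pop 3: in=1111 → 1101 (no change)

Fixpoint:
  val[0] = 1001
  val[1] = 0111
  val[2] = 1100
  val[3] = 1101
  val[4] = 0111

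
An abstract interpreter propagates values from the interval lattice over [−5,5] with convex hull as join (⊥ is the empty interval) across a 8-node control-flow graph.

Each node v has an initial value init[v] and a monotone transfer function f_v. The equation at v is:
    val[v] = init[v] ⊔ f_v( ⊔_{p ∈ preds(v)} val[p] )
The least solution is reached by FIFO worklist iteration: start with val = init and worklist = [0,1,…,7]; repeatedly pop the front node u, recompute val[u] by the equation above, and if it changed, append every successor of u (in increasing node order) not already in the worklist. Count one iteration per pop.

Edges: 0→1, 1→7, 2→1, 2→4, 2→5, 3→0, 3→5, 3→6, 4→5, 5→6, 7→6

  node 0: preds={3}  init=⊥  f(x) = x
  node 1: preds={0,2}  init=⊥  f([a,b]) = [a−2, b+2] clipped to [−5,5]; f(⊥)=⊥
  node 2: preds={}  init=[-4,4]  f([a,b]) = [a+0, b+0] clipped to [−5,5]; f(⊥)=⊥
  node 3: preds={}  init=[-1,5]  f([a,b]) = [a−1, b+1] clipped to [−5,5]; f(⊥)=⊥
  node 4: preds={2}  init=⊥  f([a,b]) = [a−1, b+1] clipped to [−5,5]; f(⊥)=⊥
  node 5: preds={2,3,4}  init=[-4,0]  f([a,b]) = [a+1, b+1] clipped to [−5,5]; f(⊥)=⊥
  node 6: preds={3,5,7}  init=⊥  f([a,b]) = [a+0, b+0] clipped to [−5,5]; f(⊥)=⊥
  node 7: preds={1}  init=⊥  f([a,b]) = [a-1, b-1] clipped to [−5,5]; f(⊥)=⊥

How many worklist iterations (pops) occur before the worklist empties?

Iteration log — 9 steps:
  step 1. node 0  ⊔preds=[-1,5]  new=[-1,5]  old=⊥  +wl: 
  step 2. node 1  ⊔preds=[-4,5]  new=[-5,5]  old=⊥  +wl: 
  step 3. node 2  ⊔preds=⊥  new=[-4,4]  stable
  step 4. node 3  ⊔preds=⊥  new=[-1,5]  stable
  step 5. node 4  ⊔preds=[-4,4]  new=[-5,5]  old=⊥  +wl: 
  step 6. node 5  ⊔preds=[-5,5]  new=[-4,5]  old=[-4,0]  +wl: 
  step 7. node 6  ⊔preds=[-4,5]  new=[-4,5]  old=⊥  +wl: 
  step 8. node 7  ⊔preds=[-5,5]  new=[-5,4]  old=⊥  +wl: 6
  step 9. node 6  ⊔preds=[-5,5]  new=[-5,5]  old=[-4,5]  +wl: 

Least fixpoint reached:
  node 0: [-1,5]
  node 1: [-5,5]
  node 2: [-4,4]
  node 3: [-1,5]
  node 4: [-5,5]
  node 5: [-4,5]
  node 6: [-5,5]
  node 7: [-5,4]

9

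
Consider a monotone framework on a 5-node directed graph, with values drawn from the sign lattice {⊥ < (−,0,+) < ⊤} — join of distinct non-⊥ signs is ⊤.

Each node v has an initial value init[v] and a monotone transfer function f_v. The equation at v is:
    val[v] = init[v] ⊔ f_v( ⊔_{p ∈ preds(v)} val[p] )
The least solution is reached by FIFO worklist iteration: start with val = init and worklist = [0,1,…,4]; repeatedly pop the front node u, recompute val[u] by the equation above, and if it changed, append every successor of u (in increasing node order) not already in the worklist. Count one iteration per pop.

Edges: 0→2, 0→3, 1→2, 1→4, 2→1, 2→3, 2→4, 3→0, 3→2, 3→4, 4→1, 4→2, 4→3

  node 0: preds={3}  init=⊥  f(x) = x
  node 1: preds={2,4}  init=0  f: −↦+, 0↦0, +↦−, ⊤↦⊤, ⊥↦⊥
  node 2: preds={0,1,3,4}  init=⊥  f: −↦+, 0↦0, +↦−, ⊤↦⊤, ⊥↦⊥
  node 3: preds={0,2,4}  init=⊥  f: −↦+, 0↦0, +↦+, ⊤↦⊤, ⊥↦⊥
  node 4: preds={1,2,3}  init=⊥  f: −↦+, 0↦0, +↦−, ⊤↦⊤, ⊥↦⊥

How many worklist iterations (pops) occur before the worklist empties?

Worklist (9 pops):
  #1 pop 0: in=⊥ → ⊥ (no change)
  #2 pop 1: in=⊥ → 0 (no change)
  #3 pop 2: in=0 → 0 (was ⊥); enqueue [1]
  #4 pop 3: in=0 → 0 (was ⊥); enqueue [0,2]
  #5 pop 4: in=0 → 0 (was ⊥); enqueue [3]
  #6 pop 1: in=0 → 0 (no change)
  #7 pop 0: in=0 → 0 (was ⊥); enqueue []
  #8 pop 2: in=0 → 0 (no change)
  #9 pop 3: in=0 → 0 (no change)

Fixpoint:
  val[0] = 0
  val[1] = 0
  val[2] = 0
  val[3] = 0
  val[4] = 0

9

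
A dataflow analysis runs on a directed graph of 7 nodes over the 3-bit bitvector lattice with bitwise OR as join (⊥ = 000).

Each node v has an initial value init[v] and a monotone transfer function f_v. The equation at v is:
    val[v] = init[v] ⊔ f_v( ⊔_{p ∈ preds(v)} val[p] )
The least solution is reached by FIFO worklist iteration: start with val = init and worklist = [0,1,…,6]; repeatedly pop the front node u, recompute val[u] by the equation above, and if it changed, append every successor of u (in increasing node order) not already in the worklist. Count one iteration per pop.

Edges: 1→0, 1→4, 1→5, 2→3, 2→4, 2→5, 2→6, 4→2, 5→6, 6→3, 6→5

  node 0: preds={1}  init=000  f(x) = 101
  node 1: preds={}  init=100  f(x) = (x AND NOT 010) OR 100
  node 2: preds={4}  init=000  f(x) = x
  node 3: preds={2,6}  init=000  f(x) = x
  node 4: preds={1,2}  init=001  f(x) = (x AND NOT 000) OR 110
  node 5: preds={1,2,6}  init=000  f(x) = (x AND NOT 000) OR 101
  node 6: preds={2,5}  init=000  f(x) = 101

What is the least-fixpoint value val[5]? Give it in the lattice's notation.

111

Worklist (12 pops):
  #1 pop 0: in=100 → 101 (was 000); enqueue []
  #2 pop 1: in=000 → 100 (no change)
  #3 pop 2: in=001 → 001 (was 000); enqueue []
  #4 pop 3: in=001 → 001 (was 000); enqueue []
  #5 pop 4: in=101 → 111 (was 001); enqueue [2]
  #6 pop 5: in=101 → 101 (was 000); enqueue []
  #7 pop 6: in=101 → 101 (was 000); enqueue [3,5]
  #8 pop 2: in=111 → 111 (was 001); enqueue [4,6]
  #9 pop 3: in=111 → 111 (was 001); enqueue []
  #10 pop 5: in=111 → 111 (was 101); enqueue []
  #11 pop 4: in=111 → 111 (no change)
  #12 pop 6: in=111 → 101 (no change)

Fixpoint:
  val[0] = 101
  val[1] = 100
  val[2] = 111
  val[3] = 111
  val[4] = 111
  val[5] = 111
  val[6] = 101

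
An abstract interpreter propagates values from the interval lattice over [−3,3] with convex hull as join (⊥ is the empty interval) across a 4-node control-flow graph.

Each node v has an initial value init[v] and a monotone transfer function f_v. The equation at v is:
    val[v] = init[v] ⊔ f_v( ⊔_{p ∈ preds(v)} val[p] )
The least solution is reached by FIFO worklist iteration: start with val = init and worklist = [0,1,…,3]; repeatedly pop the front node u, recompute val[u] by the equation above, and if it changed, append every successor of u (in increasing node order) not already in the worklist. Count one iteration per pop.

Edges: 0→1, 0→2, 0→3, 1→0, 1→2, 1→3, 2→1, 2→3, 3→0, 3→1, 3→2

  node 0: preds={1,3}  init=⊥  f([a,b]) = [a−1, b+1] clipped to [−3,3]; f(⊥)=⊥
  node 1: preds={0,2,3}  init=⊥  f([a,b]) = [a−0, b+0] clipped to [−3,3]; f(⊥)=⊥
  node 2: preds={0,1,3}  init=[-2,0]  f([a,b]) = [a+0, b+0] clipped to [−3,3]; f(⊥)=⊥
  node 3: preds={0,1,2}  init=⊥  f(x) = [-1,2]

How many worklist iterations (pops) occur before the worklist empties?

10

Worklist (10 pops):
  #1 pop 0: in=⊥ → ⊥ (no change)
  #2 pop 1: in=[-2,0] → [-2,0] (was ⊥); enqueue [0]
  #3 pop 2: in=[-2,0] → [-2,0] (no change)
  #4 pop 3: in=[-2,0] → [-1,2] (was ⊥); enqueue [1,2]
  #5 pop 0: in=[-2,2] → [-3,3] (was ⊥); enqueue [3]
  #6 pop 1: in=[-3,3] → [-3,3] (was [-2,0]); enqueue [0]
  #7 pop 2: in=[-3,3] → [-3,3] (was [-2,0]); enqueue [1]
  #8 pop 3: in=[-3,3] → [-1,2] (no change)
  #9 pop 0: in=[-3,3] → [-3,3] (no change)
  #10 pop 1: in=[-3,3] → [-3,3] (no change)

Fixpoint:
  val[0] = [-3,3]
  val[1] = [-3,3]
  val[2] = [-3,3]
  val[3] = [-1,2]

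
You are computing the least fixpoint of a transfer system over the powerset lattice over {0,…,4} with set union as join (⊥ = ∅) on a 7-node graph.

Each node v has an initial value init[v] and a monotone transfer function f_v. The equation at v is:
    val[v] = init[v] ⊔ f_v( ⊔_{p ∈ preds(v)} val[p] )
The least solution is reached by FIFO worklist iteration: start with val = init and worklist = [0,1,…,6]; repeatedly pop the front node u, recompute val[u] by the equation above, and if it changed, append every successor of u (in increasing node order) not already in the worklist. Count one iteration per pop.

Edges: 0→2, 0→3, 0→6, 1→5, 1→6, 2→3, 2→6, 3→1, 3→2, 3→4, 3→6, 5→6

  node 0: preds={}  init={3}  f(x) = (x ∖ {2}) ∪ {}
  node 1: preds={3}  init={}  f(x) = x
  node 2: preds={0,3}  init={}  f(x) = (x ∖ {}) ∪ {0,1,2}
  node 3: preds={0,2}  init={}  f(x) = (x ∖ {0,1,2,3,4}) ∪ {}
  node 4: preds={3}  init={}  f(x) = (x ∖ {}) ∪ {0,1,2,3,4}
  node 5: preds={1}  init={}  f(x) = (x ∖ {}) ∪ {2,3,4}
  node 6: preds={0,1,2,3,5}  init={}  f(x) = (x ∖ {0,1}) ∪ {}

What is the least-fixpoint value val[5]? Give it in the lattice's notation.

Iteration log — 7 steps:
  step 1. node 0  ⊔preds={}  new={3}  stable
  step 2. node 1  ⊔preds={}  new={}  stable
  step 3. node 2  ⊔preds={3}  new={0,1,2,3}  old={}  +wl: 
  step 4. node 3  ⊔preds={0,1,2,3}  new={}  stable
  step 5. node 4  ⊔preds={}  new={0,1,2,3,4}  old={}  +wl: 
  step 6. node 5  ⊔preds={}  new={2,3,4}  old={}  +wl: 
  step 7. node 6  ⊔preds={0,1,2,3,4}  new={2,3,4}  old={}  +wl: 

Least fixpoint reached:
  node 0: {3}
  node 1: {}
  node 2: {0,1,2,3}
  node 3: {}
  node 4: {0,1,2,3,4}
  node 5: {2,3,4}
  node 6: {2,3,4}

{2,3,4}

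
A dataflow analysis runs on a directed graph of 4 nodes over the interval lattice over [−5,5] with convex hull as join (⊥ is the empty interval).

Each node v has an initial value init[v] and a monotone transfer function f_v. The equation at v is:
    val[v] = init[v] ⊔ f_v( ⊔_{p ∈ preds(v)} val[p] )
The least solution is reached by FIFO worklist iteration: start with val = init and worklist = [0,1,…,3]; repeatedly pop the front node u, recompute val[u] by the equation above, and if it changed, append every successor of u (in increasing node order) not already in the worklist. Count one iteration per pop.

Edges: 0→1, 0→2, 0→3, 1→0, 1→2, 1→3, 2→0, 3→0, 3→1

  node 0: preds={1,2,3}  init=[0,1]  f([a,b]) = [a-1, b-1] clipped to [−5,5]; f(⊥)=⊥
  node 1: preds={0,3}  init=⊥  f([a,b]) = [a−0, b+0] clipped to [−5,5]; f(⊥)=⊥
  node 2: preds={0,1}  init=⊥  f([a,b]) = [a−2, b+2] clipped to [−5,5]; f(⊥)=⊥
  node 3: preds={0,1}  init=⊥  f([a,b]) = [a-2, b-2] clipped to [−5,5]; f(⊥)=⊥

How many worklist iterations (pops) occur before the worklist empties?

Iteration log — 18 steps:
  step 1. node 0  ⊔preds=⊥  new=[0,1]  stable
  step 2. node 1  ⊔preds=[0,1]  new=[0,1]  old=⊥  +wl: 0
  step 3. node 2  ⊔preds=[0,1]  new=[-2,3]  old=⊥  +wl: 
  step 4. node 3  ⊔preds=[0,1]  new=[-2,-1]  old=⊥  +wl: 1
  step 5. node 0  ⊔preds=[-2,3]  new=[-3,2]  old=[0,1]  +wl: 2,3
  step 6. node 1  ⊔preds=[-3,2]  new=[-3,2]  old=[0,1]  +wl: 0
  step 7. node 2  ⊔preds=[-3,2]  new=[-5,4]  old=[-2,3]  +wl: 
  step 8. node 3  ⊔preds=[-3,2]  new=[-5,0]  old=[-2,-1]  +wl: 1
  step 9. node 0  ⊔preds=[-5,4]  new=[-5,3]  old=[-3,2]  +wl: 2,3
  step 10. node 1  ⊔preds=[-5,3]  new=[-5,3]  old=[-3,2]  +wl: 0
  step 11. node 2  ⊔preds=[-5,3]  new=[-5,5]  old=[-5,4]  +wl: 
  step 12. node 3  ⊔preds=[-5,3]  new=[-5,1]  old=[-5,0]  +wl: 1
  step 13. node 0  ⊔preds=[-5,5]  new=[-5,4]  old=[-5,3]  +wl: 2,3
  step 14. node 1  ⊔preds=[-5,4]  new=[-5,4]  old=[-5,3]  +wl: 0
  step 15. node 2  ⊔preds=[-5,4]  new=[-5,5]  stable
  step 16. node 3  ⊔preds=[-5,4]  new=[-5,2]  old=[-5,1]  +wl: 1
  step 17. node 0  ⊔preds=[-5,5]  new=[-5,4]  stable
  step 18. node 1  ⊔preds=[-5,4]  new=[-5,4]  stable

Least fixpoint reached:
  node 0: [-5,4]
  node 1: [-5,4]
  node 2: [-5,5]
  node 3: [-5,2]

18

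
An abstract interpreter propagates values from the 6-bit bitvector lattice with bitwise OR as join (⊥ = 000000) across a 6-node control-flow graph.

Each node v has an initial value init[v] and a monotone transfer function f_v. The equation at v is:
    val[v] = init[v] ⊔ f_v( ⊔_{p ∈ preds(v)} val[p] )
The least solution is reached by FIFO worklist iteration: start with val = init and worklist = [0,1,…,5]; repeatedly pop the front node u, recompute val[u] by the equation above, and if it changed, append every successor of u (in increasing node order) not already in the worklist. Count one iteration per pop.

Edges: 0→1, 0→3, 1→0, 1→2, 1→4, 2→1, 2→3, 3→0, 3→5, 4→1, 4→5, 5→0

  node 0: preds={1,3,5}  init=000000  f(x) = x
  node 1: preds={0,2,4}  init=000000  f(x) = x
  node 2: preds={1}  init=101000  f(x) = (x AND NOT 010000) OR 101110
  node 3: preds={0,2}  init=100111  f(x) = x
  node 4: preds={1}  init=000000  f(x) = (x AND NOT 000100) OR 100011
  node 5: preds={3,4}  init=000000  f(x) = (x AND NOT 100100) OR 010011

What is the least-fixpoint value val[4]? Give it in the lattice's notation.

Worklist (14 pops):
  #1 pop 0: in=100111 → 100111 (was 000000); enqueue []
  #2 pop 1: in=101111 → 101111 (was 000000); enqueue [0]
  #3 pop 2: in=101111 → 101111 (was 101000); enqueue [1]
  #4 pop 3: in=101111 → 101111 (was 100111); enqueue []
  #5 pop 4: in=101111 → 101011 (was 000000); enqueue []
  #6 pop 5: in=101111 → 011011 (was 000000); enqueue []
  #7 pop 0: in=111111 → 111111 (was 100111); enqueue [3]
  #8 pop 1: in=111111 → 111111 (was 101111); enqueue [0,2,4]
  #9 pop 3: in=111111 → 111111 (was 101111); enqueue [5]
  #10 pop 0: in=111111 → 111111 (no change)
  #11 pop 2: in=111111 → 101111 (no change)
  #12 pop 4: in=111111 → 111011 (was 101011); enqueue [1]
  #13 pop 5: in=111111 → 011011 (no change)
  #14 pop 1: in=111111 → 111111 (no change)

Fixpoint:
  val[0] = 111111
  val[1] = 111111
  val[2] = 101111
  val[3] = 111111
  val[4] = 111011
  val[5] = 011011

111011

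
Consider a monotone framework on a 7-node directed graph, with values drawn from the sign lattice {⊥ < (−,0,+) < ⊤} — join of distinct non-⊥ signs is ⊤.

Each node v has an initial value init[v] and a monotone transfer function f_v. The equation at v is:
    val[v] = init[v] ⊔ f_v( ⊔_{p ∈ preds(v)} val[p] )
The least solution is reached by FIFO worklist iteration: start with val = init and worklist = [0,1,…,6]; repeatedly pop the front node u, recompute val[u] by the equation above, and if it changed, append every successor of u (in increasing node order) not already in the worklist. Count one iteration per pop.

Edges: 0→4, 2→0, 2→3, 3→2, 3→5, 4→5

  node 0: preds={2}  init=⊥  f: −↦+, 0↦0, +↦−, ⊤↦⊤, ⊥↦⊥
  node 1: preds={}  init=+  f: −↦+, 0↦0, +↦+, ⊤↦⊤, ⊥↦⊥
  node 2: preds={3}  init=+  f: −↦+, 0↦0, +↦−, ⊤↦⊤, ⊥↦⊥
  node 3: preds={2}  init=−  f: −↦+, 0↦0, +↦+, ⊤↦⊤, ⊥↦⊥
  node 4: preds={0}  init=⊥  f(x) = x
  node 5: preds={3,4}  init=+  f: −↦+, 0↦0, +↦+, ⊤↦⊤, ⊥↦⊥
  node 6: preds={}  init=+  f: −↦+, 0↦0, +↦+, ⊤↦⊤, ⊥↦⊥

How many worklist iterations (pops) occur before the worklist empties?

Trace (12 dequeues):
  [1] u=0 | in + | out − | prev ⊥ | push {}
  [2] u=1 | in ⊥ | out + | ==
  [3] u=2 | in − | out + | ==
  [4] u=3 | in + | out ⊤ | prev − | push {2}
  [5] u=4 | in − | out − | prev ⊥ | push {}
  [6] u=5 | in ⊤ | out ⊤ | prev + | push {}
  [7] u=6 | in ⊥ | out + | ==
  [8] u=2 | in ⊤ | out ⊤ | prev + | push {0,3}
  [9] u=0 | in ⊤ | out ⊤ | prev − | push {4}
  [10] u=3 | in ⊤ | out ⊤ | ==
  [11] u=4 | in ⊤ | out ⊤ | prev − | push {5}
  [12] u=5 | in ⊤ | out ⊤ | ==

Converged values:
  [0] ⊤
  [1] +
  [2] ⊤
  [3] ⊤
  [4] ⊤
  [5] ⊤
  [6] +

12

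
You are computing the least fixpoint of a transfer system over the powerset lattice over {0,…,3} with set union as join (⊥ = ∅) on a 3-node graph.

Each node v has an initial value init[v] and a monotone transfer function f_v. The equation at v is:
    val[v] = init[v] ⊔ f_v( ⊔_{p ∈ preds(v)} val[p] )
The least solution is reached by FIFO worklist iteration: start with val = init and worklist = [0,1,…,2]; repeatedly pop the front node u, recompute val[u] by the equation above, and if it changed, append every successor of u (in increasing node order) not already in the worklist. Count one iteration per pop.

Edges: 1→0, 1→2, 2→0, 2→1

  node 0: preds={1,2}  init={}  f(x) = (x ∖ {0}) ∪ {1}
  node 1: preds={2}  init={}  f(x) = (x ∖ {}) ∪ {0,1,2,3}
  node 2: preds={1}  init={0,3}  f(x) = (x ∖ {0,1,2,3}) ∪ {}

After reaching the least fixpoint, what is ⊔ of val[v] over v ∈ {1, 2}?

Iteration log — 4 steps:
  step 1. node 0  ⊔preds={0,3}  new={1,3}  old={}  +wl: 
  step 2. node 1  ⊔preds={0,3}  new={0,1,2,3}  old={}  +wl: 0
  step 3. node 2  ⊔preds={0,1,2,3}  new={0,3}  stable
  step 4. node 0  ⊔preds={0,1,2,3}  new={1,2,3}  old={1,3}  +wl: 

Least fixpoint reached:
  node 0: {1,2,3}
  node 1: {0,1,2,3}
  node 2: {0,3}

{0,1,2,3}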